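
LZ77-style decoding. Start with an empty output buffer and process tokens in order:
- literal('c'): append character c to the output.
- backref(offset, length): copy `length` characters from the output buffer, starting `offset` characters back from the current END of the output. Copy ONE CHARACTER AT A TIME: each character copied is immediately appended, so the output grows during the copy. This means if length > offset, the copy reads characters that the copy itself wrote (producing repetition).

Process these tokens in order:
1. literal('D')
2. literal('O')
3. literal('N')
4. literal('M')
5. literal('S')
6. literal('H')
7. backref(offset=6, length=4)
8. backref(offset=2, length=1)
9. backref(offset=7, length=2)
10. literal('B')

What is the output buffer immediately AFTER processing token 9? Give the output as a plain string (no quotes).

Answer: DONMSHDONMNSH

Derivation:
Token 1: literal('D'). Output: "D"
Token 2: literal('O'). Output: "DO"
Token 3: literal('N'). Output: "DON"
Token 4: literal('M'). Output: "DONM"
Token 5: literal('S'). Output: "DONMS"
Token 6: literal('H'). Output: "DONMSH"
Token 7: backref(off=6, len=4). Copied 'DONM' from pos 0. Output: "DONMSHDONM"
Token 8: backref(off=2, len=1). Copied 'N' from pos 8. Output: "DONMSHDONMN"
Token 9: backref(off=7, len=2). Copied 'SH' from pos 4. Output: "DONMSHDONMNSH"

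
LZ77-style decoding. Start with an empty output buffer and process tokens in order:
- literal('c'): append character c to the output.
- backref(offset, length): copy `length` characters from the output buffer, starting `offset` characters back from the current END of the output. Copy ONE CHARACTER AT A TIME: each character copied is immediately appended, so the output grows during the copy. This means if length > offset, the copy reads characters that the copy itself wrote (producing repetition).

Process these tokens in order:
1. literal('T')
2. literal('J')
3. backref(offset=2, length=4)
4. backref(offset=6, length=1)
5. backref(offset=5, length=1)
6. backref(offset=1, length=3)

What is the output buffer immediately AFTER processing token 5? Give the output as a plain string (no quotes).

Token 1: literal('T'). Output: "T"
Token 2: literal('J'). Output: "TJ"
Token 3: backref(off=2, len=4) (overlapping!). Copied 'TJTJ' from pos 0. Output: "TJTJTJ"
Token 4: backref(off=6, len=1). Copied 'T' from pos 0. Output: "TJTJTJT"
Token 5: backref(off=5, len=1). Copied 'T' from pos 2. Output: "TJTJTJTT"

Answer: TJTJTJTT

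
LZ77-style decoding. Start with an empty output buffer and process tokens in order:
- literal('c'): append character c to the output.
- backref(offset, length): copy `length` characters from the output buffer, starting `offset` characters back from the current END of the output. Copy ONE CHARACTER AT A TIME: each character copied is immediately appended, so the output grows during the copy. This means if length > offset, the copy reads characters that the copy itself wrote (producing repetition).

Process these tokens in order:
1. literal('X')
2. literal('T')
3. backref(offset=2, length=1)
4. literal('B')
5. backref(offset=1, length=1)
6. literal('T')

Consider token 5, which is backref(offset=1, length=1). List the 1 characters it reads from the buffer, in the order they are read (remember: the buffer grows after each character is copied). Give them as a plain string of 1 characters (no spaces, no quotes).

Token 1: literal('X'). Output: "X"
Token 2: literal('T'). Output: "XT"
Token 3: backref(off=2, len=1). Copied 'X' from pos 0. Output: "XTX"
Token 4: literal('B'). Output: "XTXB"
Token 5: backref(off=1, len=1). Buffer before: "XTXB" (len 4)
  byte 1: read out[3]='B', append. Buffer now: "XTXBB"

Answer: B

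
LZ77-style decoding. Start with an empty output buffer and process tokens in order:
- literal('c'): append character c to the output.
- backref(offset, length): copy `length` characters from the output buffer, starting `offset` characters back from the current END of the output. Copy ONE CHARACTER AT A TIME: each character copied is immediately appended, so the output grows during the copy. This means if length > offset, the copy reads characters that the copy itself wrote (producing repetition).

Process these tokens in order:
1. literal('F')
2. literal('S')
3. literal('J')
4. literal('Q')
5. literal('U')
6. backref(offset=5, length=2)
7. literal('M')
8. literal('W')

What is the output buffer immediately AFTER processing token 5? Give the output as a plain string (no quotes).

Token 1: literal('F'). Output: "F"
Token 2: literal('S'). Output: "FS"
Token 3: literal('J'). Output: "FSJ"
Token 4: literal('Q'). Output: "FSJQ"
Token 5: literal('U'). Output: "FSJQU"

Answer: FSJQU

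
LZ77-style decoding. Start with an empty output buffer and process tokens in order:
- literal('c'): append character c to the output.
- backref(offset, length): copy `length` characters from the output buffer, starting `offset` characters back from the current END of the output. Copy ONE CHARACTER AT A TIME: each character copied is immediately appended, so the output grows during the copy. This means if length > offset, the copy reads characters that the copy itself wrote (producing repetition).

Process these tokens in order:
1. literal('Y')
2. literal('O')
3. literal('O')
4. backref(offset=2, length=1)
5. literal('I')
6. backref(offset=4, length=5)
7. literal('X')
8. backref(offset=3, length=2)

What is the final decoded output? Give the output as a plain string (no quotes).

Answer: YOOOIOOOIOXIO

Derivation:
Token 1: literal('Y'). Output: "Y"
Token 2: literal('O'). Output: "YO"
Token 3: literal('O'). Output: "YOO"
Token 4: backref(off=2, len=1). Copied 'O' from pos 1. Output: "YOOO"
Token 5: literal('I'). Output: "YOOOI"
Token 6: backref(off=4, len=5) (overlapping!). Copied 'OOOIO' from pos 1. Output: "YOOOIOOOIO"
Token 7: literal('X'). Output: "YOOOIOOOIOX"
Token 8: backref(off=3, len=2). Copied 'IO' from pos 8. Output: "YOOOIOOOIOXIO"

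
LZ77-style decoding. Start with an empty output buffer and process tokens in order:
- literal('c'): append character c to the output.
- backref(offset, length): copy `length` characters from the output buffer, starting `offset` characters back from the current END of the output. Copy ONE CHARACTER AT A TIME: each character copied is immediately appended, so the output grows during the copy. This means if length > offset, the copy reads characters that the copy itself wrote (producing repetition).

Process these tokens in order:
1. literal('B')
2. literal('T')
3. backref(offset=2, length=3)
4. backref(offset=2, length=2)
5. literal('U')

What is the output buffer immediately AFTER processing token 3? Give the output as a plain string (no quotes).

Token 1: literal('B'). Output: "B"
Token 2: literal('T'). Output: "BT"
Token 3: backref(off=2, len=3) (overlapping!). Copied 'BTB' from pos 0. Output: "BTBTB"

Answer: BTBTB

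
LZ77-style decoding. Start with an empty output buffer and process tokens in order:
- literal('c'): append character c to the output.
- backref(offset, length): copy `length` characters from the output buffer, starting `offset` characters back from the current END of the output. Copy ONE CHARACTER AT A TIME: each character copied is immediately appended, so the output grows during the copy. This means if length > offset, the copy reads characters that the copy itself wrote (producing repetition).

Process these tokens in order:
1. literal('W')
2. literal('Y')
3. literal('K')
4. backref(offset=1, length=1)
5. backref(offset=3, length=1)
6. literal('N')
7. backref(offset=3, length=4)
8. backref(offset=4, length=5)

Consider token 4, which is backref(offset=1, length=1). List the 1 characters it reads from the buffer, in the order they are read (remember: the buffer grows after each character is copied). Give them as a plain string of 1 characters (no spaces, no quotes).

Token 1: literal('W'). Output: "W"
Token 2: literal('Y'). Output: "WY"
Token 3: literal('K'). Output: "WYK"
Token 4: backref(off=1, len=1). Buffer before: "WYK" (len 3)
  byte 1: read out[2]='K', append. Buffer now: "WYKK"

Answer: K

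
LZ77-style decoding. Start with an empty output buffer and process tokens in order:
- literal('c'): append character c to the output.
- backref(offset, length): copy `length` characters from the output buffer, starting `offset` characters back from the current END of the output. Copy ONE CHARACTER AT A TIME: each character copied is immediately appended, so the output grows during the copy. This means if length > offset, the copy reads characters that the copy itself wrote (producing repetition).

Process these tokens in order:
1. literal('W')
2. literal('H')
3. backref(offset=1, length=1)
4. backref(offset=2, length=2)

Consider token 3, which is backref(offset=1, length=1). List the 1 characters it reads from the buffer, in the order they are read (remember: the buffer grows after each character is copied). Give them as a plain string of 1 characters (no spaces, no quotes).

Answer: H

Derivation:
Token 1: literal('W'). Output: "W"
Token 2: literal('H'). Output: "WH"
Token 3: backref(off=1, len=1). Buffer before: "WH" (len 2)
  byte 1: read out[1]='H', append. Buffer now: "WHH"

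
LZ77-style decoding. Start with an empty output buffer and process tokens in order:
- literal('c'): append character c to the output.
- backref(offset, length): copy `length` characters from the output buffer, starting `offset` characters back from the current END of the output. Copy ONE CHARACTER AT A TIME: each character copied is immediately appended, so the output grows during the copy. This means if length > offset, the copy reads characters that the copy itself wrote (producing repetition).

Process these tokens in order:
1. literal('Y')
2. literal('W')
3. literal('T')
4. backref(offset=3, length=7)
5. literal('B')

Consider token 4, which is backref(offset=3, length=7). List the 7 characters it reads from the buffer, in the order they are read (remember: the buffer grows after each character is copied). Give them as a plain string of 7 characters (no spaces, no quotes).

Answer: YWTYWTY

Derivation:
Token 1: literal('Y'). Output: "Y"
Token 2: literal('W'). Output: "YW"
Token 3: literal('T'). Output: "YWT"
Token 4: backref(off=3, len=7). Buffer before: "YWT" (len 3)
  byte 1: read out[0]='Y', append. Buffer now: "YWTY"
  byte 2: read out[1]='W', append. Buffer now: "YWTYW"
  byte 3: read out[2]='T', append. Buffer now: "YWTYWT"
  byte 4: read out[3]='Y', append. Buffer now: "YWTYWTY"
  byte 5: read out[4]='W', append. Buffer now: "YWTYWTYW"
  byte 6: read out[5]='T', append. Buffer now: "YWTYWTYWT"
  byte 7: read out[6]='Y', append. Buffer now: "YWTYWTYWTY"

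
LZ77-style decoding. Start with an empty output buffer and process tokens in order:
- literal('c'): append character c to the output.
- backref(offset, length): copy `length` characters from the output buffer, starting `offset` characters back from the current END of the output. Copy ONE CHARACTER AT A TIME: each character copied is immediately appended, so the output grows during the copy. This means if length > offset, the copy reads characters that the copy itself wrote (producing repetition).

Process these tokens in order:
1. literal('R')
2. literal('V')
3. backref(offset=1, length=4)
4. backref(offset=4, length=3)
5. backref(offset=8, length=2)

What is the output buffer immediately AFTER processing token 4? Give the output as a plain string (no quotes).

Answer: RVVVVVVVV

Derivation:
Token 1: literal('R'). Output: "R"
Token 2: literal('V'). Output: "RV"
Token 3: backref(off=1, len=4) (overlapping!). Copied 'VVVV' from pos 1. Output: "RVVVVV"
Token 4: backref(off=4, len=3). Copied 'VVV' from pos 2. Output: "RVVVVVVVV"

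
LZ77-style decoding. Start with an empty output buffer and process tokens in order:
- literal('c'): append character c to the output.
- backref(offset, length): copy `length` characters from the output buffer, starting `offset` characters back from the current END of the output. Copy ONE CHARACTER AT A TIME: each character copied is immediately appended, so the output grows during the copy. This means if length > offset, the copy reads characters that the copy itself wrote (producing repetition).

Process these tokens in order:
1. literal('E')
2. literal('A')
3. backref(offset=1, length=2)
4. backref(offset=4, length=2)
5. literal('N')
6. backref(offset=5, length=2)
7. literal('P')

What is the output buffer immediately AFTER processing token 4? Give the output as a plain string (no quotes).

Token 1: literal('E'). Output: "E"
Token 2: literal('A'). Output: "EA"
Token 3: backref(off=1, len=2) (overlapping!). Copied 'AA' from pos 1. Output: "EAAA"
Token 4: backref(off=4, len=2). Copied 'EA' from pos 0. Output: "EAAAEA"

Answer: EAAAEA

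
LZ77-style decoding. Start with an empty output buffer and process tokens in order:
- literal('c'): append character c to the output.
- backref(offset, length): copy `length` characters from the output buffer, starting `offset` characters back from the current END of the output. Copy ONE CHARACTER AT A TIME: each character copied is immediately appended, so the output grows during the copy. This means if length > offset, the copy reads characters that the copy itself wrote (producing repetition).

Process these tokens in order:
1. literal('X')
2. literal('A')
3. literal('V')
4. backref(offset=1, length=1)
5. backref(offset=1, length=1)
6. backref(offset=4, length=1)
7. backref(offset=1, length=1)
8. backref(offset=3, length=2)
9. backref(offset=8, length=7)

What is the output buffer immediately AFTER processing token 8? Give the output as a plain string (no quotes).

Answer: XAVVVAAVA

Derivation:
Token 1: literal('X'). Output: "X"
Token 2: literal('A'). Output: "XA"
Token 3: literal('V'). Output: "XAV"
Token 4: backref(off=1, len=1). Copied 'V' from pos 2. Output: "XAVV"
Token 5: backref(off=1, len=1). Copied 'V' from pos 3. Output: "XAVVV"
Token 6: backref(off=4, len=1). Copied 'A' from pos 1. Output: "XAVVVA"
Token 7: backref(off=1, len=1). Copied 'A' from pos 5. Output: "XAVVVAA"
Token 8: backref(off=3, len=2). Copied 'VA' from pos 4. Output: "XAVVVAAVA"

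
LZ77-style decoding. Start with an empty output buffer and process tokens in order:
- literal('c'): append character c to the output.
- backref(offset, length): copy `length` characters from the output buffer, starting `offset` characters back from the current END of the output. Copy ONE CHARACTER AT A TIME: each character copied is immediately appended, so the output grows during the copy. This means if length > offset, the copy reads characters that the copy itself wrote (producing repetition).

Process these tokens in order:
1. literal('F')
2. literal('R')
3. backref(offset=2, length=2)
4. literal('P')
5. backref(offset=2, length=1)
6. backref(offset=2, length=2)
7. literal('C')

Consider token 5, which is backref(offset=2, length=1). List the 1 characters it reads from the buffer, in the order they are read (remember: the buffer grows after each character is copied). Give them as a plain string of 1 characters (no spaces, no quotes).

Answer: R

Derivation:
Token 1: literal('F'). Output: "F"
Token 2: literal('R'). Output: "FR"
Token 3: backref(off=2, len=2). Copied 'FR' from pos 0. Output: "FRFR"
Token 4: literal('P'). Output: "FRFRP"
Token 5: backref(off=2, len=1). Buffer before: "FRFRP" (len 5)
  byte 1: read out[3]='R', append. Buffer now: "FRFRPR"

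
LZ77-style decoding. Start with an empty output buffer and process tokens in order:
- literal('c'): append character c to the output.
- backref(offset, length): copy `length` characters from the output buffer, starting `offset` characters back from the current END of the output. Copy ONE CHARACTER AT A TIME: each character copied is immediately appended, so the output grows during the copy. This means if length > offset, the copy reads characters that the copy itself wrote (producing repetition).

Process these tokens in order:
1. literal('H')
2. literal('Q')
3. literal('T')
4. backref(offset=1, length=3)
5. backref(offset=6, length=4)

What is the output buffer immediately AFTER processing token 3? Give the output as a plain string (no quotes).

Answer: HQT

Derivation:
Token 1: literal('H'). Output: "H"
Token 2: literal('Q'). Output: "HQ"
Token 3: literal('T'). Output: "HQT"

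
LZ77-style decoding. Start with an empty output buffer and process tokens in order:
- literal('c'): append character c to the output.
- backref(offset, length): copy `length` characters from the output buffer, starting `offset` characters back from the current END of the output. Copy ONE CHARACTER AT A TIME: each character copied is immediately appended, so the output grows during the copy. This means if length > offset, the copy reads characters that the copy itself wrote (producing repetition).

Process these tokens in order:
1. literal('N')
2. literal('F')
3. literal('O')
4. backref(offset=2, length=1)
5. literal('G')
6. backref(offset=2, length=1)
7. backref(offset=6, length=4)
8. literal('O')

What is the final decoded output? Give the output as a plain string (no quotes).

Answer: NFOFGFNFOFO

Derivation:
Token 1: literal('N'). Output: "N"
Token 2: literal('F'). Output: "NF"
Token 3: literal('O'). Output: "NFO"
Token 4: backref(off=2, len=1). Copied 'F' from pos 1. Output: "NFOF"
Token 5: literal('G'). Output: "NFOFG"
Token 6: backref(off=2, len=1). Copied 'F' from pos 3. Output: "NFOFGF"
Token 7: backref(off=6, len=4). Copied 'NFOF' from pos 0. Output: "NFOFGFNFOF"
Token 8: literal('O'). Output: "NFOFGFNFOFO"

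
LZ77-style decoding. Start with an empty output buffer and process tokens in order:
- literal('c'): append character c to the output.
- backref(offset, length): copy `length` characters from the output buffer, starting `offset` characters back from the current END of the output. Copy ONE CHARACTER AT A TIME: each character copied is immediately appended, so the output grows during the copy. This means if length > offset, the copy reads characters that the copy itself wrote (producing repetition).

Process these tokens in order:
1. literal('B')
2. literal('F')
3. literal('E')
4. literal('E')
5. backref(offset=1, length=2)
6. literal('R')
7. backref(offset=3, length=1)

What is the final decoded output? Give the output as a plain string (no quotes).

Token 1: literal('B'). Output: "B"
Token 2: literal('F'). Output: "BF"
Token 3: literal('E'). Output: "BFE"
Token 4: literal('E'). Output: "BFEE"
Token 5: backref(off=1, len=2) (overlapping!). Copied 'EE' from pos 3. Output: "BFEEEE"
Token 6: literal('R'). Output: "BFEEEER"
Token 7: backref(off=3, len=1). Copied 'E' from pos 4. Output: "BFEEEERE"

Answer: BFEEEERE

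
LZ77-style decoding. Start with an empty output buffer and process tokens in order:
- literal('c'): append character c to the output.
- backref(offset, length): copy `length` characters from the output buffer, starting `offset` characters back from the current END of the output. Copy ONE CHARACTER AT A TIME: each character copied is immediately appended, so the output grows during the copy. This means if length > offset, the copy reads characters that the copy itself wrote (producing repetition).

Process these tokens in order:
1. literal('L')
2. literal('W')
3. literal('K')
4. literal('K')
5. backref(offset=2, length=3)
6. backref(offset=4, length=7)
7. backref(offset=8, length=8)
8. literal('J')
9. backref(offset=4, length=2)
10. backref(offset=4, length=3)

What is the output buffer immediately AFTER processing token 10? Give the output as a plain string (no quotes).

Token 1: literal('L'). Output: "L"
Token 2: literal('W'). Output: "LW"
Token 3: literal('K'). Output: "LWK"
Token 4: literal('K'). Output: "LWKK"
Token 5: backref(off=2, len=3) (overlapping!). Copied 'KKK' from pos 2. Output: "LWKKKKK"
Token 6: backref(off=4, len=7) (overlapping!). Copied 'KKKKKKK' from pos 3. Output: "LWKKKKKKKKKKKK"
Token 7: backref(off=8, len=8). Copied 'KKKKKKKK' from pos 6. Output: "LWKKKKKKKKKKKKKKKKKKKK"
Token 8: literal('J'). Output: "LWKKKKKKKKKKKKKKKKKKKKJ"
Token 9: backref(off=4, len=2). Copied 'KK' from pos 19. Output: "LWKKKKKKKKKKKKKKKKKKKKJKK"
Token 10: backref(off=4, len=3). Copied 'KJK' from pos 21. Output: "LWKKKKKKKKKKKKKKKKKKKKJKKKJK"

Answer: LWKKKKKKKKKKKKKKKKKKKKJKKKJK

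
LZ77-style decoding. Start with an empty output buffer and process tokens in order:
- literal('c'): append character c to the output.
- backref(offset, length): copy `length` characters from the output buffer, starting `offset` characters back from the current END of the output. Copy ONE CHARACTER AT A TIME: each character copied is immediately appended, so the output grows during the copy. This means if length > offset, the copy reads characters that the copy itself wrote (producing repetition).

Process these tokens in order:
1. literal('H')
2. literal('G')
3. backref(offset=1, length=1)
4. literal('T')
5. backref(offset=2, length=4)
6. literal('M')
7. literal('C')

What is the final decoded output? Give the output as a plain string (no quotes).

Answer: HGGTGTGTMC

Derivation:
Token 1: literal('H'). Output: "H"
Token 2: literal('G'). Output: "HG"
Token 3: backref(off=1, len=1). Copied 'G' from pos 1. Output: "HGG"
Token 4: literal('T'). Output: "HGGT"
Token 5: backref(off=2, len=4) (overlapping!). Copied 'GTGT' from pos 2. Output: "HGGTGTGT"
Token 6: literal('M'). Output: "HGGTGTGTM"
Token 7: literal('C'). Output: "HGGTGTGTMC"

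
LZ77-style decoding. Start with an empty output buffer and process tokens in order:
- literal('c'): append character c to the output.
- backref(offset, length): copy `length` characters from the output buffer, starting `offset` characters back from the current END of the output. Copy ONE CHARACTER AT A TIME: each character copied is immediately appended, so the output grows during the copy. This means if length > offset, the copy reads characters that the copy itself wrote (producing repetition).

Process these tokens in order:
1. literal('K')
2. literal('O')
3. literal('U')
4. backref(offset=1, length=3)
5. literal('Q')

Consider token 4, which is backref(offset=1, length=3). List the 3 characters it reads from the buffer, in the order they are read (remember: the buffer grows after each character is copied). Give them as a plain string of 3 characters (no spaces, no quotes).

Token 1: literal('K'). Output: "K"
Token 2: literal('O'). Output: "KO"
Token 3: literal('U'). Output: "KOU"
Token 4: backref(off=1, len=3). Buffer before: "KOU" (len 3)
  byte 1: read out[2]='U', append. Buffer now: "KOUU"
  byte 2: read out[3]='U', append. Buffer now: "KOUUU"
  byte 3: read out[4]='U', append. Buffer now: "KOUUUU"

Answer: UUU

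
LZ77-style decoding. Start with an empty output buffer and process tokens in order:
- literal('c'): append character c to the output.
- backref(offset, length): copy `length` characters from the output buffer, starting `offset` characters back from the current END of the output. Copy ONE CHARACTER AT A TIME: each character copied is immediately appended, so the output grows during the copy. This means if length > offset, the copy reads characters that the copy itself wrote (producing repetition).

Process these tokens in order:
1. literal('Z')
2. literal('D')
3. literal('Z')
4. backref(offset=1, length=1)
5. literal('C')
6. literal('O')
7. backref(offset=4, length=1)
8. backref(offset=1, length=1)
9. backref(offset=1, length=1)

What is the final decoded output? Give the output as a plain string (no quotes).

Answer: ZDZZCOZZZ

Derivation:
Token 1: literal('Z'). Output: "Z"
Token 2: literal('D'). Output: "ZD"
Token 3: literal('Z'). Output: "ZDZ"
Token 4: backref(off=1, len=1). Copied 'Z' from pos 2. Output: "ZDZZ"
Token 5: literal('C'). Output: "ZDZZC"
Token 6: literal('O'). Output: "ZDZZCO"
Token 7: backref(off=4, len=1). Copied 'Z' from pos 2. Output: "ZDZZCOZ"
Token 8: backref(off=1, len=1). Copied 'Z' from pos 6. Output: "ZDZZCOZZ"
Token 9: backref(off=1, len=1). Copied 'Z' from pos 7. Output: "ZDZZCOZZZ"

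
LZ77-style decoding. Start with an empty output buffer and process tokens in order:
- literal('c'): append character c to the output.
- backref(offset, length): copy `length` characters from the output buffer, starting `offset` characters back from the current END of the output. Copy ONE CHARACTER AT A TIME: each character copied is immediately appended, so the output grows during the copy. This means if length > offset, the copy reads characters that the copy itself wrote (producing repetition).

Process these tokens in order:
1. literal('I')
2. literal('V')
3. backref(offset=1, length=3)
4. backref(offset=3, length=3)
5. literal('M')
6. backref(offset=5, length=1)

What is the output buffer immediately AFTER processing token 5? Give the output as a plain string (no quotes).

Answer: IVVVVVVVM

Derivation:
Token 1: literal('I'). Output: "I"
Token 2: literal('V'). Output: "IV"
Token 3: backref(off=1, len=3) (overlapping!). Copied 'VVV' from pos 1. Output: "IVVVV"
Token 4: backref(off=3, len=3). Copied 'VVV' from pos 2. Output: "IVVVVVVV"
Token 5: literal('M'). Output: "IVVVVVVVM"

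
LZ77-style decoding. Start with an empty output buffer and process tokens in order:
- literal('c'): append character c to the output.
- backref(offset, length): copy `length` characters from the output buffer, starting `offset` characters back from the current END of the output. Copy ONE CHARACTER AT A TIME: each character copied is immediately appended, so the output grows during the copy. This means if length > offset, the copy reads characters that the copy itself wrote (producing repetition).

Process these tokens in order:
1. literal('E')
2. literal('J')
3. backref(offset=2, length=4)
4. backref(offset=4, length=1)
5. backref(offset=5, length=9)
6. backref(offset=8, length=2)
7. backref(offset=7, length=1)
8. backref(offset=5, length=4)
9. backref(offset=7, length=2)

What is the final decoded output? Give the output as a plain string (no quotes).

Token 1: literal('E'). Output: "E"
Token 2: literal('J'). Output: "EJ"
Token 3: backref(off=2, len=4) (overlapping!). Copied 'EJEJ' from pos 0. Output: "EJEJEJ"
Token 4: backref(off=4, len=1). Copied 'E' from pos 2. Output: "EJEJEJE"
Token 5: backref(off=5, len=9) (overlapping!). Copied 'EJEJEEJEJ' from pos 2. Output: "EJEJEJEEJEJEEJEJ"
Token 6: backref(off=8, len=2). Copied 'JE' from pos 8. Output: "EJEJEJEEJEJEEJEJJE"
Token 7: backref(off=7, len=1). Copied 'E' from pos 11. Output: "EJEJEJEEJEJEEJEJJEE"
Token 8: backref(off=5, len=4). Copied 'EJJE' from pos 14. Output: "EJEJEJEEJEJEEJEJJEEEJJE"
Token 9: backref(off=7, len=2). Copied 'JE' from pos 16. Output: "EJEJEJEEJEJEEJEJJEEEJJEJE"

Answer: EJEJEJEEJEJEEJEJJEEEJJEJE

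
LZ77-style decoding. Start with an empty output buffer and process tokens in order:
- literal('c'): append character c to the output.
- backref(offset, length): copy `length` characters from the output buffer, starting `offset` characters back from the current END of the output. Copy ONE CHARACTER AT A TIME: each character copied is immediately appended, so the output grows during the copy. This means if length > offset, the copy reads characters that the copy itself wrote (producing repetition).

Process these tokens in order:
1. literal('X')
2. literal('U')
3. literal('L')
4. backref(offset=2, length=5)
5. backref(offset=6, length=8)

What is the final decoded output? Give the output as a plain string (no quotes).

Token 1: literal('X'). Output: "X"
Token 2: literal('U'). Output: "XU"
Token 3: literal('L'). Output: "XUL"
Token 4: backref(off=2, len=5) (overlapping!). Copied 'ULULU' from pos 1. Output: "XULULULU"
Token 5: backref(off=6, len=8) (overlapping!). Copied 'LULULULU' from pos 2. Output: "XULULULULULULULU"

Answer: XULULULULULULULU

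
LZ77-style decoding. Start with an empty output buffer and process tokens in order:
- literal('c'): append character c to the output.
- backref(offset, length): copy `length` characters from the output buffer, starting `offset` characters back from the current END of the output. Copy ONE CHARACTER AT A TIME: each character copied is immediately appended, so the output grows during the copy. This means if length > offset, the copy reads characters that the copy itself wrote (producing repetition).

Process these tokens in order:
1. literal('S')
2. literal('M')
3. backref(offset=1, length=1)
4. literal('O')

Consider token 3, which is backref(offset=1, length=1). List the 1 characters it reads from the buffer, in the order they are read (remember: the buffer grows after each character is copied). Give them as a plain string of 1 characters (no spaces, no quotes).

Token 1: literal('S'). Output: "S"
Token 2: literal('M'). Output: "SM"
Token 3: backref(off=1, len=1). Buffer before: "SM" (len 2)
  byte 1: read out[1]='M', append. Buffer now: "SMM"

Answer: M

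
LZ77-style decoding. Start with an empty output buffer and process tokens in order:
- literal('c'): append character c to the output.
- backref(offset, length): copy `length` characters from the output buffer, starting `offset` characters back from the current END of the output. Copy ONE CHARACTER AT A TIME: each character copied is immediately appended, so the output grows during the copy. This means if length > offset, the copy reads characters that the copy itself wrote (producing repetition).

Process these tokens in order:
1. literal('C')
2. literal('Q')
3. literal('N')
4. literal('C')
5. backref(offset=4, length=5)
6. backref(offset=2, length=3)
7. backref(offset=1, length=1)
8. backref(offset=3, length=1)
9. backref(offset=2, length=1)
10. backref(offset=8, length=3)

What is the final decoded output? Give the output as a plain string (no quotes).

Answer: CQNCCQNCCCCCCCCCCC

Derivation:
Token 1: literal('C'). Output: "C"
Token 2: literal('Q'). Output: "CQ"
Token 3: literal('N'). Output: "CQN"
Token 4: literal('C'). Output: "CQNC"
Token 5: backref(off=4, len=5) (overlapping!). Copied 'CQNCC' from pos 0. Output: "CQNCCQNCC"
Token 6: backref(off=2, len=3) (overlapping!). Copied 'CCC' from pos 7. Output: "CQNCCQNCCCCC"
Token 7: backref(off=1, len=1). Copied 'C' from pos 11. Output: "CQNCCQNCCCCCC"
Token 8: backref(off=3, len=1). Copied 'C' from pos 10. Output: "CQNCCQNCCCCCCC"
Token 9: backref(off=2, len=1). Copied 'C' from pos 12. Output: "CQNCCQNCCCCCCCC"
Token 10: backref(off=8, len=3). Copied 'CCC' from pos 7. Output: "CQNCCQNCCCCCCCCCCC"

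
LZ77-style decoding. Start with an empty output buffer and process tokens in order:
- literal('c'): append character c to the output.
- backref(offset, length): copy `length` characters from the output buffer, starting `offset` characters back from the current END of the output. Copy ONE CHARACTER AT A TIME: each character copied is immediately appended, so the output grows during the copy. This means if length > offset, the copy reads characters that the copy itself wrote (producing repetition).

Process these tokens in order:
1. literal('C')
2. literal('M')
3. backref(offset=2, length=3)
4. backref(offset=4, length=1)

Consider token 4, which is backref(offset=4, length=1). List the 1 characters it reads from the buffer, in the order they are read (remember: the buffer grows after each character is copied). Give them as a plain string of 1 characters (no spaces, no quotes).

Answer: M

Derivation:
Token 1: literal('C'). Output: "C"
Token 2: literal('M'). Output: "CM"
Token 3: backref(off=2, len=3) (overlapping!). Copied 'CMC' from pos 0. Output: "CMCMC"
Token 4: backref(off=4, len=1). Buffer before: "CMCMC" (len 5)
  byte 1: read out[1]='M', append. Buffer now: "CMCMCM"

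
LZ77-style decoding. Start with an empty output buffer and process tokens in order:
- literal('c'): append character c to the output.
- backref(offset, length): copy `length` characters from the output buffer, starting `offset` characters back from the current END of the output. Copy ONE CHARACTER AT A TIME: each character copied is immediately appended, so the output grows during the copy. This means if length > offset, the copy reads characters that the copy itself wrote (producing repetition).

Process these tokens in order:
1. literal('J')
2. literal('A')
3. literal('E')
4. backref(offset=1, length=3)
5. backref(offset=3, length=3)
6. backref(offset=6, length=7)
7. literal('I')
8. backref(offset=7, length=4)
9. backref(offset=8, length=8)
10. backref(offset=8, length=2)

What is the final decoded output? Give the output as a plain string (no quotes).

Answer: JAEEEEEEEEEEEEEEIEEEEEEEIEEEEEE

Derivation:
Token 1: literal('J'). Output: "J"
Token 2: literal('A'). Output: "JA"
Token 3: literal('E'). Output: "JAE"
Token 4: backref(off=1, len=3) (overlapping!). Copied 'EEE' from pos 2. Output: "JAEEEE"
Token 5: backref(off=3, len=3). Copied 'EEE' from pos 3. Output: "JAEEEEEEE"
Token 6: backref(off=6, len=7) (overlapping!). Copied 'EEEEEEE' from pos 3. Output: "JAEEEEEEEEEEEEEE"
Token 7: literal('I'). Output: "JAEEEEEEEEEEEEEEI"
Token 8: backref(off=7, len=4). Copied 'EEEE' from pos 10. Output: "JAEEEEEEEEEEEEEEIEEEE"
Token 9: backref(off=8, len=8). Copied 'EEEIEEEE' from pos 13. Output: "JAEEEEEEEEEEEEEEIEEEEEEEIEEEE"
Token 10: backref(off=8, len=2). Copied 'EE' from pos 21. Output: "JAEEEEEEEEEEEEEEIEEEEEEEIEEEEEE"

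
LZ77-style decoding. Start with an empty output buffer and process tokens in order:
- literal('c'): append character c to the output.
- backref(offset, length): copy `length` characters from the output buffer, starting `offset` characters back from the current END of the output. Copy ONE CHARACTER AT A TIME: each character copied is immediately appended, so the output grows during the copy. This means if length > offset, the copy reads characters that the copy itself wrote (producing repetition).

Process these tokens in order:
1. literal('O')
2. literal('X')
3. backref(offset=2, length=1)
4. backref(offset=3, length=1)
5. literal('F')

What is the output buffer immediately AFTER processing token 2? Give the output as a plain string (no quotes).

Answer: OX

Derivation:
Token 1: literal('O'). Output: "O"
Token 2: literal('X'). Output: "OX"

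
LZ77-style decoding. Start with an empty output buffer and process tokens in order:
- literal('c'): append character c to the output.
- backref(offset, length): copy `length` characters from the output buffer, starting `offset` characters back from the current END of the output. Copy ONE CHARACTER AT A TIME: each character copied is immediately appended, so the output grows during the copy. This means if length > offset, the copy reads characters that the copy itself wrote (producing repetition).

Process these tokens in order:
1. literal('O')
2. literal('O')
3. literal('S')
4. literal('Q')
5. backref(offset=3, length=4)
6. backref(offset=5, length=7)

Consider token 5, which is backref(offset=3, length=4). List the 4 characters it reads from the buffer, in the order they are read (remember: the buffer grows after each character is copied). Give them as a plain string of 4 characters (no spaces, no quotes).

Token 1: literal('O'). Output: "O"
Token 2: literal('O'). Output: "OO"
Token 3: literal('S'). Output: "OOS"
Token 4: literal('Q'). Output: "OOSQ"
Token 5: backref(off=3, len=4). Buffer before: "OOSQ" (len 4)
  byte 1: read out[1]='O', append. Buffer now: "OOSQO"
  byte 2: read out[2]='S', append. Buffer now: "OOSQOS"
  byte 3: read out[3]='Q', append. Buffer now: "OOSQOSQ"
  byte 4: read out[4]='O', append. Buffer now: "OOSQOSQO"

Answer: OSQO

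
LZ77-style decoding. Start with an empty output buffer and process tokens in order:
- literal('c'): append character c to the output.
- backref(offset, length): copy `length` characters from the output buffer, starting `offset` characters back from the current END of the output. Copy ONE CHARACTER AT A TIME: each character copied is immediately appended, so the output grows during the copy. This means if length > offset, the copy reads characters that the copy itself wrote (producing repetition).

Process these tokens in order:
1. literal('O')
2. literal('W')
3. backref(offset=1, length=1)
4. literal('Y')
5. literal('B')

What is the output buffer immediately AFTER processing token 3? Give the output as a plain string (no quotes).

Token 1: literal('O'). Output: "O"
Token 2: literal('W'). Output: "OW"
Token 3: backref(off=1, len=1). Copied 'W' from pos 1. Output: "OWW"

Answer: OWW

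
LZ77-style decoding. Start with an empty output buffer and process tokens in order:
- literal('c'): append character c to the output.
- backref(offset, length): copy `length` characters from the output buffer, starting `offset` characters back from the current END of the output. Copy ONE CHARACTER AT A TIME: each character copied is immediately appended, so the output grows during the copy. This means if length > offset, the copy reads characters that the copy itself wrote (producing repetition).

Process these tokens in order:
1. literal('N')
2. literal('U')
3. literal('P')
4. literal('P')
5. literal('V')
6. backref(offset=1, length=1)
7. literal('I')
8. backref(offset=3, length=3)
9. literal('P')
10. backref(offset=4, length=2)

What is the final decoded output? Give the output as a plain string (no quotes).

Token 1: literal('N'). Output: "N"
Token 2: literal('U'). Output: "NU"
Token 3: literal('P'). Output: "NUP"
Token 4: literal('P'). Output: "NUPP"
Token 5: literal('V'). Output: "NUPPV"
Token 6: backref(off=1, len=1). Copied 'V' from pos 4. Output: "NUPPVV"
Token 7: literal('I'). Output: "NUPPVVI"
Token 8: backref(off=3, len=3). Copied 'VVI' from pos 4. Output: "NUPPVVIVVI"
Token 9: literal('P'). Output: "NUPPVVIVVIP"
Token 10: backref(off=4, len=2). Copied 'VV' from pos 7. Output: "NUPPVVIVVIPVV"

Answer: NUPPVVIVVIPVV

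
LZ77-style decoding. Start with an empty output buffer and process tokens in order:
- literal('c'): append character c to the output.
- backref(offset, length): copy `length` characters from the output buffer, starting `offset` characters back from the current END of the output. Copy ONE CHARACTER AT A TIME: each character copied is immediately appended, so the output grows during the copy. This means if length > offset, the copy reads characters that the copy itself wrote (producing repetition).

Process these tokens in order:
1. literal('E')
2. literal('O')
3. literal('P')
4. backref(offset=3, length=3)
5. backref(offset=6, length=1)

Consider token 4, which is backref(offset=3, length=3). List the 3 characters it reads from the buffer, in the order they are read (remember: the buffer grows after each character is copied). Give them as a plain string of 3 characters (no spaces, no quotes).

Answer: EOP

Derivation:
Token 1: literal('E'). Output: "E"
Token 2: literal('O'). Output: "EO"
Token 3: literal('P'). Output: "EOP"
Token 4: backref(off=3, len=3). Buffer before: "EOP" (len 3)
  byte 1: read out[0]='E', append. Buffer now: "EOPE"
  byte 2: read out[1]='O', append. Buffer now: "EOPEO"
  byte 3: read out[2]='P', append. Buffer now: "EOPEOP"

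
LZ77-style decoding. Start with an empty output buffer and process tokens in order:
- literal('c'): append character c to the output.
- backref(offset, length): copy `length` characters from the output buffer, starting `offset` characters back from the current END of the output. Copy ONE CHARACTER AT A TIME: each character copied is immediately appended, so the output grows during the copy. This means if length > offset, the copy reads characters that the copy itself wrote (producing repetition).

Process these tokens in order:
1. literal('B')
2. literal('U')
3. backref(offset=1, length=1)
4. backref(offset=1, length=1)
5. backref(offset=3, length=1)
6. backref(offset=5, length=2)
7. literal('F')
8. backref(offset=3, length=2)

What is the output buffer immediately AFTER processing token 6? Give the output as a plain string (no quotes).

Token 1: literal('B'). Output: "B"
Token 2: literal('U'). Output: "BU"
Token 3: backref(off=1, len=1). Copied 'U' from pos 1. Output: "BUU"
Token 4: backref(off=1, len=1). Copied 'U' from pos 2. Output: "BUUU"
Token 5: backref(off=3, len=1). Copied 'U' from pos 1. Output: "BUUUU"
Token 6: backref(off=5, len=2). Copied 'BU' from pos 0. Output: "BUUUUBU"

Answer: BUUUUBU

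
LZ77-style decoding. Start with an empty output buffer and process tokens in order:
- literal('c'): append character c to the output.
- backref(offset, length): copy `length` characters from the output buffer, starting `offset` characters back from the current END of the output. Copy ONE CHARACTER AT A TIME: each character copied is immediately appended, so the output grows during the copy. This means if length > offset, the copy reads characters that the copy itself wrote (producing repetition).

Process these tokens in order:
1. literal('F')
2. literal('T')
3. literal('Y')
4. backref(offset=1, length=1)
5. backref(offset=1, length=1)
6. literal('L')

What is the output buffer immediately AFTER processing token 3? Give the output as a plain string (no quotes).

Token 1: literal('F'). Output: "F"
Token 2: literal('T'). Output: "FT"
Token 3: literal('Y'). Output: "FTY"

Answer: FTY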